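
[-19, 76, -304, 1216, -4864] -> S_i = -19*-4^i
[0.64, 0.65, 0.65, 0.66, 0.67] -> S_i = 0.64*1.01^i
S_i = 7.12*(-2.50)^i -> [7.12, -17.8, 44.5, -111.25, 278.12]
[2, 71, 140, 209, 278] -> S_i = 2 + 69*i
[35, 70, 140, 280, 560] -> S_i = 35*2^i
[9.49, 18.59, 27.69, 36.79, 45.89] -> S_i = 9.49 + 9.10*i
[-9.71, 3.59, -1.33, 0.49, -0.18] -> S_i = -9.71*(-0.37)^i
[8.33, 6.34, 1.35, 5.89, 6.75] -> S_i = Random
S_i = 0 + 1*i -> [0, 1, 2, 3, 4]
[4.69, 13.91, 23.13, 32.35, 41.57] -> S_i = 4.69 + 9.22*i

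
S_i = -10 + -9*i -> [-10, -19, -28, -37, -46]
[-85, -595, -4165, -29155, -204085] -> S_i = -85*7^i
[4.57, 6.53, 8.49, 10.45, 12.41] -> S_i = 4.57 + 1.96*i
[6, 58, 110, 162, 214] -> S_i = 6 + 52*i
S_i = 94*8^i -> [94, 752, 6016, 48128, 385024]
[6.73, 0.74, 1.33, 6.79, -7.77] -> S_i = Random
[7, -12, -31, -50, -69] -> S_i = 7 + -19*i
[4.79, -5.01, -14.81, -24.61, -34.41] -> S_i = 4.79 + -9.80*i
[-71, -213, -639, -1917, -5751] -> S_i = -71*3^i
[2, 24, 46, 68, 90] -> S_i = 2 + 22*i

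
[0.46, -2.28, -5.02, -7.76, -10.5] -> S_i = 0.46 + -2.74*i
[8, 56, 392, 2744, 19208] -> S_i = 8*7^i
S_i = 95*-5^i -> [95, -475, 2375, -11875, 59375]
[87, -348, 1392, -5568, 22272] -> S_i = 87*-4^i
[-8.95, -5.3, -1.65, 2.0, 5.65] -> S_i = -8.95 + 3.65*i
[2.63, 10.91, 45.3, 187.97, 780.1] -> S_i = 2.63*4.15^i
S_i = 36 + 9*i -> [36, 45, 54, 63, 72]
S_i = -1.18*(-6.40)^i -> [-1.18, 7.55, -48.33, 309.33, -1979.71]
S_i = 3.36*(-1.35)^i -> [3.36, -4.54, 6.12, -8.27, 11.16]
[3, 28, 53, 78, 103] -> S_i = 3 + 25*i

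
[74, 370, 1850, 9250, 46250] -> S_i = 74*5^i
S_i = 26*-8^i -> [26, -208, 1664, -13312, 106496]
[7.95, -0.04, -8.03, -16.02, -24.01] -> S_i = 7.95 + -7.99*i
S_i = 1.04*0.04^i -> [1.04, 0.04, 0.0, 0.0, 0.0]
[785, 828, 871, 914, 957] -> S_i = 785 + 43*i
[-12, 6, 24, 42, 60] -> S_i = -12 + 18*i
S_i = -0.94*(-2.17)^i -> [-0.94, 2.04, -4.43, 9.61, -20.84]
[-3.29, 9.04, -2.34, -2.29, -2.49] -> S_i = Random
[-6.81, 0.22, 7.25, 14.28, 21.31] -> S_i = -6.81 + 7.03*i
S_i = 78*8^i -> [78, 624, 4992, 39936, 319488]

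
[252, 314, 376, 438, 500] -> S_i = 252 + 62*i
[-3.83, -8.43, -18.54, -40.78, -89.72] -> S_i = -3.83*2.20^i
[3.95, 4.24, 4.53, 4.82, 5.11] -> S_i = 3.95 + 0.29*i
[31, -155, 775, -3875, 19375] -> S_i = 31*-5^i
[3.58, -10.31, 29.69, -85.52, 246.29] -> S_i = 3.58*(-2.88)^i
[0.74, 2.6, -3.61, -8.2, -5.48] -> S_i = Random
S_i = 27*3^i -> [27, 81, 243, 729, 2187]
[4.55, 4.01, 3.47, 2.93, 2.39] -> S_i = 4.55 + -0.54*i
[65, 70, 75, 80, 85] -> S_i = 65 + 5*i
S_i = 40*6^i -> [40, 240, 1440, 8640, 51840]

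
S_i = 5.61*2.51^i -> [5.61, 14.08, 35.34, 88.71, 222.67]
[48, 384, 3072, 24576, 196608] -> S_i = 48*8^i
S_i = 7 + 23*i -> [7, 30, 53, 76, 99]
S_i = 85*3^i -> [85, 255, 765, 2295, 6885]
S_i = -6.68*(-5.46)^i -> [-6.68, 36.47, -199.14, 1087.31, -5936.73]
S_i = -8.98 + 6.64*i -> [-8.98, -2.34, 4.3, 10.94, 17.58]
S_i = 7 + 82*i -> [7, 89, 171, 253, 335]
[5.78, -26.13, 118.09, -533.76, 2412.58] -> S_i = 5.78*(-4.52)^i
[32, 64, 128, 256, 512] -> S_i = 32*2^i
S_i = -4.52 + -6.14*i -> [-4.52, -10.66, -16.8, -22.94, -29.08]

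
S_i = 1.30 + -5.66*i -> [1.3, -4.36, -10.02, -15.68, -21.34]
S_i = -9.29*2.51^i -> [-9.29, -23.32, -58.53, -146.91, -368.73]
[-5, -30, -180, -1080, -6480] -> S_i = -5*6^i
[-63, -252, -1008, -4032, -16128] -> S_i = -63*4^i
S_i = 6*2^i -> [6, 12, 24, 48, 96]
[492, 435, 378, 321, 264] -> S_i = 492 + -57*i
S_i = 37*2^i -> [37, 74, 148, 296, 592]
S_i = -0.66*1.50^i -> [-0.66, -0.99, -1.48, -2.23, -3.34]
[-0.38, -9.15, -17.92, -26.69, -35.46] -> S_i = -0.38 + -8.77*i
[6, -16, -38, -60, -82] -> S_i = 6 + -22*i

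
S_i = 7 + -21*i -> [7, -14, -35, -56, -77]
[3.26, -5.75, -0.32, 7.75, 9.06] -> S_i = Random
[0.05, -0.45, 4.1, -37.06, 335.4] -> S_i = 0.05*(-9.05)^i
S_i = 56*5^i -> [56, 280, 1400, 7000, 35000]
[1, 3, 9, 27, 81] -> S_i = 1*3^i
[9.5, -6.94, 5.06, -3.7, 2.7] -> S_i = 9.50*(-0.73)^i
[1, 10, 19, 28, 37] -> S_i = 1 + 9*i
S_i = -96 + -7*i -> [-96, -103, -110, -117, -124]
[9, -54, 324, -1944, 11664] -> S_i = 9*-6^i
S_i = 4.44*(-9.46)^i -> [4.44, -42.0, 397.34, -3758.86, 35558.83]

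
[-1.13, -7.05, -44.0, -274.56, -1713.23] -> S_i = -1.13*6.24^i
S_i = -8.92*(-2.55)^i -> [-8.92, 22.75, -58.0, 147.91, -377.16]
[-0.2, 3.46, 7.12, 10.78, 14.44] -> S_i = -0.20 + 3.66*i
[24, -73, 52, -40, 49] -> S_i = Random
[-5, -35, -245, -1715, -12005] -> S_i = -5*7^i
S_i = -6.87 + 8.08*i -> [-6.87, 1.21, 9.29, 17.37, 25.45]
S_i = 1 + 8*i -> [1, 9, 17, 25, 33]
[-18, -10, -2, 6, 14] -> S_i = -18 + 8*i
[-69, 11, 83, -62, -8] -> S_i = Random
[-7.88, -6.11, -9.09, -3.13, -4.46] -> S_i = Random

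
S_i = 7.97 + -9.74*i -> [7.97, -1.77, -11.51, -21.25, -30.99]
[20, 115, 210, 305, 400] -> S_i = 20 + 95*i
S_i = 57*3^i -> [57, 171, 513, 1539, 4617]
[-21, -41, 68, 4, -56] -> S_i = Random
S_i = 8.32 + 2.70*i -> [8.32, 11.02, 13.72, 16.42, 19.12]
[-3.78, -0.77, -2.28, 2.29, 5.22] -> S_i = Random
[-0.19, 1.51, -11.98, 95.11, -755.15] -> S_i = -0.19*(-7.94)^i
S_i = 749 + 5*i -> [749, 754, 759, 764, 769]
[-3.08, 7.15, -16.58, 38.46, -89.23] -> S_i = -3.08*(-2.32)^i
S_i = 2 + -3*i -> [2, -1, -4, -7, -10]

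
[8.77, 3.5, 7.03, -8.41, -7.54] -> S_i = Random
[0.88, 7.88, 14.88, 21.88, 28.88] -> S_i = 0.88 + 7.00*i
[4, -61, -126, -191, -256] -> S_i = 4 + -65*i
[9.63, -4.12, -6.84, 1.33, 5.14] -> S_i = Random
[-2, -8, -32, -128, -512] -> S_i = -2*4^i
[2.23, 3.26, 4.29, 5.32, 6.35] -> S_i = 2.23 + 1.03*i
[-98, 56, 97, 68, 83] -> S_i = Random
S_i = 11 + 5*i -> [11, 16, 21, 26, 31]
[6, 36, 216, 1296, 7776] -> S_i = 6*6^i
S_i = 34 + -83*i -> [34, -49, -132, -215, -298]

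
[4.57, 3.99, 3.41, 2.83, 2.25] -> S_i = 4.57 + -0.58*i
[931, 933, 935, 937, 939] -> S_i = 931 + 2*i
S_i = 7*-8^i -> [7, -56, 448, -3584, 28672]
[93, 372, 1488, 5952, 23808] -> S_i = 93*4^i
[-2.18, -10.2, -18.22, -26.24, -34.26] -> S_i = -2.18 + -8.02*i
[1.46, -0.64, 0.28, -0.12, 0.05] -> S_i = 1.46*(-0.44)^i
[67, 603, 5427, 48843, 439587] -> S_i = 67*9^i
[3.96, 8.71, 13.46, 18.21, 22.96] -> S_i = 3.96 + 4.75*i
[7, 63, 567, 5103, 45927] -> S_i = 7*9^i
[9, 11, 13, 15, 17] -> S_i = 9 + 2*i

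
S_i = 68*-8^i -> [68, -544, 4352, -34816, 278528]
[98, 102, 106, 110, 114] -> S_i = 98 + 4*i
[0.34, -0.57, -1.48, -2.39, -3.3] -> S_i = 0.34 + -0.91*i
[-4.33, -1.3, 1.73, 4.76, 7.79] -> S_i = -4.33 + 3.03*i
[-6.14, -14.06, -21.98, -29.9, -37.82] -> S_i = -6.14 + -7.92*i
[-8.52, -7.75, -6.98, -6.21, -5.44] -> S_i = -8.52 + 0.77*i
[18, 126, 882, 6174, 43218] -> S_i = 18*7^i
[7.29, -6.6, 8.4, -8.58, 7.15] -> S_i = Random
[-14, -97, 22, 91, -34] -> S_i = Random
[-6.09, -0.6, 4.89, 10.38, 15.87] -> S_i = -6.09 + 5.49*i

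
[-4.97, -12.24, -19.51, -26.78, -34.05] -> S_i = -4.97 + -7.27*i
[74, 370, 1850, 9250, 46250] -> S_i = 74*5^i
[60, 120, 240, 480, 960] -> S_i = 60*2^i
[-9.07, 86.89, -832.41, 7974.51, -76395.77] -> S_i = -9.07*(-9.58)^i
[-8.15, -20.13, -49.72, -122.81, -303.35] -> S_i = -8.15*2.47^i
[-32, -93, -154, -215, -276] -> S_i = -32 + -61*i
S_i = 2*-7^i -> [2, -14, 98, -686, 4802]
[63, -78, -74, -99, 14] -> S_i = Random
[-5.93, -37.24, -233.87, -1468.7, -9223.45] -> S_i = -5.93*6.28^i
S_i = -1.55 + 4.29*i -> [-1.55, 2.74, 7.03, 11.32, 15.61]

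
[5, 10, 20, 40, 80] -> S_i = 5*2^i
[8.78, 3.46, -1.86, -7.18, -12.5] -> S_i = 8.78 + -5.32*i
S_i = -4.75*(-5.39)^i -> [-4.75, 25.6, -138.0, 743.81, -4009.12]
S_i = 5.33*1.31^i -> [5.33, 6.98, 9.15, 11.98, 15.7]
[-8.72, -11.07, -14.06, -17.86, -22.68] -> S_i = -8.72*1.27^i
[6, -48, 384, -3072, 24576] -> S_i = 6*-8^i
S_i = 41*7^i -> [41, 287, 2009, 14063, 98441]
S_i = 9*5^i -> [9, 45, 225, 1125, 5625]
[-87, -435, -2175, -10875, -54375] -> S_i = -87*5^i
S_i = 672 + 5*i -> [672, 677, 682, 687, 692]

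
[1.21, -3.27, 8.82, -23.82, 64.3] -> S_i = 1.21*(-2.70)^i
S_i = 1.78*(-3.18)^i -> [1.78, -5.66, 18.0, -57.24, 182.02]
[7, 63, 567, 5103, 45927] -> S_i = 7*9^i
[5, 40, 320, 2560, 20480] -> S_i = 5*8^i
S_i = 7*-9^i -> [7, -63, 567, -5103, 45927]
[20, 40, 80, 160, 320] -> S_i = 20*2^i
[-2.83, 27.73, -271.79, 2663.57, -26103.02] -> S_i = -2.83*(-9.80)^i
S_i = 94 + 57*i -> [94, 151, 208, 265, 322]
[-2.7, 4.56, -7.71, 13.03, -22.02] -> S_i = -2.70*(-1.69)^i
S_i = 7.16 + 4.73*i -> [7.16, 11.89, 16.62, 21.35, 26.08]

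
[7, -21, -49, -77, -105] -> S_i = 7 + -28*i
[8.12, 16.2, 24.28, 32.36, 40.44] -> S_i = 8.12 + 8.08*i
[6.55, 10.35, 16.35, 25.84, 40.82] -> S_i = 6.55*1.58^i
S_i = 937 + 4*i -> [937, 941, 945, 949, 953]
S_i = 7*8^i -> [7, 56, 448, 3584, 28672]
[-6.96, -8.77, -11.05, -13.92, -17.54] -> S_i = -6.96*1.26^i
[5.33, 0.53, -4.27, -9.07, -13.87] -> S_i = 5.33 + -4.80*i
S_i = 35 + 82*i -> [35, 117, 199, 281, 363]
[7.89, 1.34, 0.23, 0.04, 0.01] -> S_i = 7.89*0.17^i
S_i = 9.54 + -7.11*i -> [9.54, 2.43, -4.68, -11.79, -18.9]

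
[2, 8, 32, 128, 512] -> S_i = 2*4^i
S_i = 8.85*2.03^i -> [8.85, 17.97, 36.47, 74.03, 150.29]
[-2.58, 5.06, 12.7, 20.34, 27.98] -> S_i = -2.58 + 7.64*i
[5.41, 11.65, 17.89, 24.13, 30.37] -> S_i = 5.41 + 6.24*i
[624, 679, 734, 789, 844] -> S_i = 624 + 55*i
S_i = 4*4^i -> [4, 16, 64, 256, 1024]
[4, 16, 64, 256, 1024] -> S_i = 4*4^i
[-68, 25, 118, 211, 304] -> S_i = -68 + 93*i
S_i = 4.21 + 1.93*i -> [4.21, 6.14, 8.07, 10.0, 11.93]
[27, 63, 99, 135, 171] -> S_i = 27 + 36*i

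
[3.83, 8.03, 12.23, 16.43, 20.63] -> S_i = 3.83 + 4.20*i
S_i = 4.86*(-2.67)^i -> [4.86, -12.98, 34.65, -92.51, 246.99]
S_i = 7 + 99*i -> [7, 106, 205, 304, 403]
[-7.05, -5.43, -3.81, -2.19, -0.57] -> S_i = -7.05 + 1.62*i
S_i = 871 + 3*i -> [871, 874, 877, 880, 883]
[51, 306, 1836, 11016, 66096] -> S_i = 51*6^i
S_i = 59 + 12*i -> [59, 71, 83, 95, 107]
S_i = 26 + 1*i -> [26, 27, 28, 29, 30]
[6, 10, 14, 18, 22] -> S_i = 6 + 4*i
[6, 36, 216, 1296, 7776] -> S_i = 6*6^i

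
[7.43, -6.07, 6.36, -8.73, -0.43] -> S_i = Random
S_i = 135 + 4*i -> [135, 139, 143, 147, 151]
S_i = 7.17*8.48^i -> [7.17, 60.8, 515.6, 4372.27, 37076.83]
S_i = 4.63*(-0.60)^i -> [4.63, -2.78, 1.67, -1.0, 0.6]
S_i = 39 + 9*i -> [39, 48, 57, 66, 75]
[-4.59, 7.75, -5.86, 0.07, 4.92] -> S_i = Random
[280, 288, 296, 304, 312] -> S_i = 280 + 8*i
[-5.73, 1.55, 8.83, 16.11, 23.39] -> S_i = -5.73 + 7.28*i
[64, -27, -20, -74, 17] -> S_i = Random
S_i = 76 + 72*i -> [76, 148, 220, 292, 364]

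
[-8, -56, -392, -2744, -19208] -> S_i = -8*7^i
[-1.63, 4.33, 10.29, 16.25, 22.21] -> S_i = -1.63 + 5.96*i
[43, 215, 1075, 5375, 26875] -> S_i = 43*5^i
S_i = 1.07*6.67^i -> [1.07, 7.14, 47.6, 317.51, 2117.81]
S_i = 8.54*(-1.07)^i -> [8.54, -9.14, 9.78, -10.46, 11.19]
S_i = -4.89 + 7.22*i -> [-4.89, 2.33, 9.55, 16.77, 23.99]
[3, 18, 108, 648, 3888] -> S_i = 3*6^i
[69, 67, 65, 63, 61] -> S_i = 69 + -2*i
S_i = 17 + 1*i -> [17, 18, 19, 20, 21]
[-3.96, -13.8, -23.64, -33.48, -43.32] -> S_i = -3.96 + -9.84*i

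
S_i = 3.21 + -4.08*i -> [3.21, -0.87, -4.95, -9.03, -13.11]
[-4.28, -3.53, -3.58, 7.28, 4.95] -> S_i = Random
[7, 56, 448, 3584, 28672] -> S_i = 7*8^i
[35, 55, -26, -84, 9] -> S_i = Random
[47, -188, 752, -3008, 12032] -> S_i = 47*-4^i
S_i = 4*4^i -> [4, 16, 64, 256, 1024]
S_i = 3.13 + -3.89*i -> [3.13, -0.76, -4.65, -8.54, -12.43]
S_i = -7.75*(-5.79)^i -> [-7.75, 44.87, -259.81, 1504.31, -8709.96]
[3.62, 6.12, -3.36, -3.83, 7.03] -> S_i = Random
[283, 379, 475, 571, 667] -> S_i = 283 + 96*i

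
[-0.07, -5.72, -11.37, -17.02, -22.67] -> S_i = -0.07 + -5.65*i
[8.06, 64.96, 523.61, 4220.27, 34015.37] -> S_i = 8.06*8.06^i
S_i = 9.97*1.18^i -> [9.97, 11.76, 13.88, 16.38, 19.33]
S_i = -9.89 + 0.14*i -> [-9.89, -9.75, -9.61, -9.47, -9.33]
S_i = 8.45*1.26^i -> [8.45, 10.65, 13.42, 16.9, 21.3]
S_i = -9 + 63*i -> [-9, 54, 117, 180, 243]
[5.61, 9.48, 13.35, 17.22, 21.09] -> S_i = 5.61 + 3.87*i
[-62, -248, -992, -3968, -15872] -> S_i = -62*4^i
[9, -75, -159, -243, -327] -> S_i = 9 + -84*i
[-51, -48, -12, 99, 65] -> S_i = Random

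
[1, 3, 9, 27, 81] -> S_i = 1*3^i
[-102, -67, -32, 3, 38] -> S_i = -102 + 35*i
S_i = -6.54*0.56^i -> [-6.54, -3.66, -2.05, -1.15, -0.64]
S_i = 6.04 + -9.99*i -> [6.04, -3.95, -13.94, -23.93, -33.92]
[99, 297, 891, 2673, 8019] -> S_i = 99*3^i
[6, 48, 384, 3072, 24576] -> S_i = 6*8^i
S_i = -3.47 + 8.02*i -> [-3.47, 4.55, 12.57, 20.59, 28.61]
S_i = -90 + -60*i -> [-90, -150, -210, -270, -330]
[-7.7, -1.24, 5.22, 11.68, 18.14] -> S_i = -7.70 + 6.46*i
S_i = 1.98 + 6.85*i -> [1.98, 8.83, 15.68, 22.53, 29.38]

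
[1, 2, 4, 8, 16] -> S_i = 1*2^i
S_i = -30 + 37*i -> [-30, 7, 44, 81, 118]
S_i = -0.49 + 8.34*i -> [-0.49, 7.85, 16.19, 24.53, 32.87]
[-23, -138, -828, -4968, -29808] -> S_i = -23*6^i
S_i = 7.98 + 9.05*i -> [7.98, 17.03, 26.08, 35.13, 44.18]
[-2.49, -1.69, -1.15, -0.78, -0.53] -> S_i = -2.49*0.68^i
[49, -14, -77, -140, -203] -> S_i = 49 + -63*i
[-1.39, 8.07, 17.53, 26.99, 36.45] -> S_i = -1.39 + 9.46*i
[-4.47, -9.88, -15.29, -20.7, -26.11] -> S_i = -4.47 + -5.41*i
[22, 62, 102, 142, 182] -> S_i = 22 + 40*i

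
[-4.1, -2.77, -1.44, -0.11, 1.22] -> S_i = -4.10 + 1.33*i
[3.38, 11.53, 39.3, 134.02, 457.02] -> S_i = 3.38*3.41^i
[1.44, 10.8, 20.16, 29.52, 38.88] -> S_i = 1.44 + 9.36*i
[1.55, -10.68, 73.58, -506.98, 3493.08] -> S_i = 1.55*(-6.89)^i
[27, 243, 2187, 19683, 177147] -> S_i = 27*9^i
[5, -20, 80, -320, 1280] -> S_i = 5*-4^i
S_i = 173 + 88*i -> [173, 261, 349, 437, 525]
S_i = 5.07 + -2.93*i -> [5.07, 2.14, -0.79, -3.72, -6.65]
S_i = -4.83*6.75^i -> [-4.83, -32.6, -220.07, -1485.45, -10026.8]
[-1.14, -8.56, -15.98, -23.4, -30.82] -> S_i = -1.14 + -7.42*i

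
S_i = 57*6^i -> [57, 342, 2052, 12312, 73872]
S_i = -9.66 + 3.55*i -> [-9.66, -6.11, -2.56, 0.99, 4.54]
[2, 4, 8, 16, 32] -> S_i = 2*2^i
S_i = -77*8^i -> [-77, -616, -4928, -39424, -315392]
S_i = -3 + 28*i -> [-3, 25, 53, 81, 109]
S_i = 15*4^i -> [15, 60, 240, 960, 3840]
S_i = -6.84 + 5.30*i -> [-6.84, -1.54, 3.76, 9.06, 14.36]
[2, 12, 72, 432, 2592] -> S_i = 2*6^i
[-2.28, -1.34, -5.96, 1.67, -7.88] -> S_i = Random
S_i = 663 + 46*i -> [663, 709, 755, 801, 847]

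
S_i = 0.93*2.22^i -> [0.93, 2.06, 4.58, 10.18, 22.59]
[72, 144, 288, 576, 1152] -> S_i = 72*2^i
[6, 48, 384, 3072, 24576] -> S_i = 6*8^i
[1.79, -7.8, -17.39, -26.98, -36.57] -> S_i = 1.79 + -9.59*i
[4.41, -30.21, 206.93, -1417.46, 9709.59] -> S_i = 4.41*(-6.85)^i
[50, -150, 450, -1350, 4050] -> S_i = 50*-3^i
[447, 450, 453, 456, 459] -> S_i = 447 + 3*i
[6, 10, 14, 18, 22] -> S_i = 6 + 4*i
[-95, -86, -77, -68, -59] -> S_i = -95 + 9*i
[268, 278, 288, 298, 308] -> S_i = 268 + 10*i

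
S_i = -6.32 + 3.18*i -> [-6.32, -3.14, 0.04, 3.22, 6.4]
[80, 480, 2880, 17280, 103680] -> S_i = 80*6^i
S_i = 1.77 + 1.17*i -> [1.77, 2.94, 4.11, 5.28, 6.45]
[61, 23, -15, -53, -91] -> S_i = 61 + -38*i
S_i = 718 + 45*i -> [718, 763, 808, 853, 898]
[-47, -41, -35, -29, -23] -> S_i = -47 + 6*i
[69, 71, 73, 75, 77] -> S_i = 69 + 2*i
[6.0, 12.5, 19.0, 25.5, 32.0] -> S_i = 6.00 + 6.50*i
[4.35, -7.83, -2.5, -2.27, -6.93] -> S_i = Random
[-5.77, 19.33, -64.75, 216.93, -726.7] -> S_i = -5.77*(-3.35)^i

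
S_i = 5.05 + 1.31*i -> [5.05, 6.36, 7.67, 8.98, 10.29]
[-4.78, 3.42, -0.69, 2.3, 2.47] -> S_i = Random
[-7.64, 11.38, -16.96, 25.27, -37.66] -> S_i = -7.64*(-1.49)^i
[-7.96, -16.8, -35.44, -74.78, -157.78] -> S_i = -7.96*2.11^i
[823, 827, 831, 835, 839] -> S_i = 823 + 4*i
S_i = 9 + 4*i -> [9, 13, 17, 21, 25]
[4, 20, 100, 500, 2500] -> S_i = 4*5^i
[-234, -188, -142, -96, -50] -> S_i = -234 + 46*i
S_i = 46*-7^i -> [46, -322, 2254, -15778, 110446]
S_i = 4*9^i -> [4, 36, 324, 2916, 26244]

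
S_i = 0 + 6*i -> [0, 6, 12, 18, 24]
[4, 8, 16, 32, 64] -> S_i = 4*2^i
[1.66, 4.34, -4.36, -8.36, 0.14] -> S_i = Random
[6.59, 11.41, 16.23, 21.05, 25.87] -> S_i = 6.59 + 4.82*i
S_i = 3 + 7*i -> [3, 10, 17, 24, 31]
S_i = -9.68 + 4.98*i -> [-9.68, -4.7, 0.28, 5.26, 10.24]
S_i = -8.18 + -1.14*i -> [-8.18, -9.32, -10.46, -11.6, -12.74]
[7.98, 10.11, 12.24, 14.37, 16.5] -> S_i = 7.98 + 2.13*i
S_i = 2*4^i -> [2, 8, 32, 128, 512]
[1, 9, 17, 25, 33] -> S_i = 1 + 8*i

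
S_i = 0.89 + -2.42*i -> [0.89, -1.53, -3.95, -6.37, -8.79]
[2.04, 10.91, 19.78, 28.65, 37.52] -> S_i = 2.04 + 8.87*i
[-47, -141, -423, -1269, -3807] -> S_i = -47*3^i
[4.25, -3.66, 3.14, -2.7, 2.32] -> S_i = 4.25*(-0.86)^i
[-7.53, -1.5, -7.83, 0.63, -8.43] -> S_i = Random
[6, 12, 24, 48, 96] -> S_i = 6*2^i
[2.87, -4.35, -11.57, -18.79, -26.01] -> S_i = 2.87 + -7.22*i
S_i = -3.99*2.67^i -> [-3.99, -10.65, -28.44, -75.95, -202.78]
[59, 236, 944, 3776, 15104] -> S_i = 59*4^i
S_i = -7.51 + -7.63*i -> [-7.51, -15.14, -22.77, -30.4, -38.03]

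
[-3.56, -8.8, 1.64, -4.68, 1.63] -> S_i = Random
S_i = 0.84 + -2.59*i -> [0.84, -1.75, -4.34, -6.93, -9.52]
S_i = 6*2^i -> [6, 12, 24, 48, 96]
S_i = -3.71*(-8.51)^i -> [-3.71, 31.57, -268.68, 2286.45, -19457.73]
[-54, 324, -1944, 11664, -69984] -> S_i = -54*-6^i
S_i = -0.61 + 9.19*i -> [-0.61, 8.58, 17.77, 26.96, 36.15]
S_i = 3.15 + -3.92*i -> [3.15, -0.77, -4.69, -8.61, -12.53]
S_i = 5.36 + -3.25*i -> [5.36, 2.11, -1.14, -4.39, -7.64]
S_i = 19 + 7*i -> [19, 26, 33, 40, 47]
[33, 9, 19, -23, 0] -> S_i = Random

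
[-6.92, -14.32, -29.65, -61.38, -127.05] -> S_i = -6.92*2.07^i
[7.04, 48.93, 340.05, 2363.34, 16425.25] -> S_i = 7.04*6.95^i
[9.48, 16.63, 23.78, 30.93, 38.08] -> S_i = 9.48 + 7.15*i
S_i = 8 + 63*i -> [8, 71, 134, 197, 260]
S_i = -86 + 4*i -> [-86, -82, -78, -74, -70]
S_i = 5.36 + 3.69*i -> [5.36, 9.05, 12.74, 16.43, 20.12]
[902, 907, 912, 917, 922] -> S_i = 902 + 5*i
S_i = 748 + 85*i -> [748, 833, 918, 1003, 1088]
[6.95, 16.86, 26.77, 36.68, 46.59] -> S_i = 6.95 + 9.91*i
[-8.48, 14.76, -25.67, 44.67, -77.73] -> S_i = -8.48*(-1.74)^i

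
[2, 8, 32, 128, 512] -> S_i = 2*4^i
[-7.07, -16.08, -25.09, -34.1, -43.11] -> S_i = -7.07 + -9.01*i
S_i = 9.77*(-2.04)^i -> [9.77, -19.93, 40.66, -82.94, 169.21]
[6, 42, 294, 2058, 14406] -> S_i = 6*7^i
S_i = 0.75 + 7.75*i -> [0.75, 8.5, 16.25, 24.0, 31.75]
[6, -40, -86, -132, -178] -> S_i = 6 + -46*i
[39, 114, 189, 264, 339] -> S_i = 39 + 75*i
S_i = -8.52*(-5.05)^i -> [-8.52, 43.03, -217.28, 1097.27, -5541.22]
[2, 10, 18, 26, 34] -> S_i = 2 + 8*i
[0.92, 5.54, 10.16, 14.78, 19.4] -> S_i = 0.92 + 4.62*i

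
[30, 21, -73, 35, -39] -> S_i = Random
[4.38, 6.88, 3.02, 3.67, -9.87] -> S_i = Random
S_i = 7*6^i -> [7, 42, 252, 1512, 9072]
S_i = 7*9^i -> [7, 63, 567, 5103, 45927]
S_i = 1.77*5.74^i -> [1.77, 10.16, 58.32, 334.74, 1921.41]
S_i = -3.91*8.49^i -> [-3.91, -33.2, -281.83, -2392.76, -20314.56]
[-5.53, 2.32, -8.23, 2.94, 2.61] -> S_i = Random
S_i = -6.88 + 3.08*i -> [-6.88, -3.8, -0.72, 2.36, 5.44]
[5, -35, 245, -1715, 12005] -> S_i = 5*-7^i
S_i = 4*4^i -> [4, 16, 64, 256, 1024]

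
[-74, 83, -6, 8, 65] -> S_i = Random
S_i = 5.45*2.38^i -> [5.45, 12.97, 30.87, 73.47, 174.87]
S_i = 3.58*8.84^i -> [3.58, 31.65, 279.76, 2473.09, 21862.11]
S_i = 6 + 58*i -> [6, 64, 122, 180, 238]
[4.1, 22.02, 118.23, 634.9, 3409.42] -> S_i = 4.10*5.37^i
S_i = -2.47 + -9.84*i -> [-2.47, -12.31, -22.15, -31.99, -41.83]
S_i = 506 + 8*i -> [506, 514, 522, 530, 538]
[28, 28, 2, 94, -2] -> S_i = Random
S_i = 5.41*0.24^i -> [5.41, 1.3, 0.31, 0.07, 0.02]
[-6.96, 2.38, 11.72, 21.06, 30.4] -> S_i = -6.96 + 9.34*i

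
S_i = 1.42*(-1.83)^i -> [1.42, -2.6, 4.76, -8.7, 15.93]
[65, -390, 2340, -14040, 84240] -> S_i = 65*-6^i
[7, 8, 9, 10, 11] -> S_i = 7 + 1*i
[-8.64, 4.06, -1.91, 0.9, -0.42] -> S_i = -8.64*(-0.47)^i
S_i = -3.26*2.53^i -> [-3.26, -8.25, -20.87, -52.79, -133.57]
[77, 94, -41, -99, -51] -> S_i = Random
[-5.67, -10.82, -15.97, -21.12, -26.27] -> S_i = -5.67 + -5.15*i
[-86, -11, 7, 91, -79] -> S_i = Random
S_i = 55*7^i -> [55, 385, 2695, 18865, 132055]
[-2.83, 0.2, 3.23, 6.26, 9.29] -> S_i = -2.83 + 3.03*i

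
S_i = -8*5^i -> [-8, -40, -200, -1000, -5000]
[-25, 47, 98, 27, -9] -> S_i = Random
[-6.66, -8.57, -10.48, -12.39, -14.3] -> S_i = -6.66 + -1.91*i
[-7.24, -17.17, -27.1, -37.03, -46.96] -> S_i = -7.24 + -9.93*i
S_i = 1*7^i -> [1, 7, 49, 343, 2401]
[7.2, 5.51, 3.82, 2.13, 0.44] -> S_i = 7.20 + -1.69*i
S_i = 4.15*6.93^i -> [4.15, 28.76, 199.3, 1381.17, 9571.52]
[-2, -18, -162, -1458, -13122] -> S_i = -2*9^i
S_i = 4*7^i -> [4, 28, 196, 1372, 9604]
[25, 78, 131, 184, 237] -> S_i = 25 + 53*i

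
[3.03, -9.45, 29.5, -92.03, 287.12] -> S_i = 3.03*(-3.12)^i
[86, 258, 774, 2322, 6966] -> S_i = 86*3^i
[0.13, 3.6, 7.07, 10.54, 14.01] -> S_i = 0.13 + 3.47*i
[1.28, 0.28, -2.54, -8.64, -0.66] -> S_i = Random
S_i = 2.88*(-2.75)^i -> [2.88, -7.92, 21.78, -59.9, 164.71]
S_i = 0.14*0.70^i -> [0.14, 0.1, 0.07, 0.05, 0.03]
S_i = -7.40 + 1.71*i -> [-7.4, -5.69, -3.98, -2.27, -0.56]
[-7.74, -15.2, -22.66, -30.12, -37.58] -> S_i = -7.74 + -7.46*i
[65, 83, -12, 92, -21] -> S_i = Random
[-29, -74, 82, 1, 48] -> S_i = Random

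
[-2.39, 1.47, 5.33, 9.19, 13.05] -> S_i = -2.39 + 3.86*i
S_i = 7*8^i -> [7, 56, 448, 3584, 28672]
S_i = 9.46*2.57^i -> [9.46, 24.31, 62.48, 160.58, 412.69]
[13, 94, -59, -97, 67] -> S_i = Random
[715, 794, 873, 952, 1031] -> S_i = 715 + 79*i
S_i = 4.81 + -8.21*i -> [4.81, -3.4, -11.61, -19.82, -28.03]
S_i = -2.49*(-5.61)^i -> [-2.49, 13.97, -78.37, 439.63, -2466.33]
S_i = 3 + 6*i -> [3, 9, 15, 21, 27]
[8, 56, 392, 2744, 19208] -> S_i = 8*7^i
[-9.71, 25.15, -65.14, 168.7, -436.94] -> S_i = -9.71*(-2.59)^i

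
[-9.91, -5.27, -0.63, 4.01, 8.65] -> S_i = -9.91 + 4.64*i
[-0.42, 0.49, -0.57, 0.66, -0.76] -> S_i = -0.42*(-1.16)^i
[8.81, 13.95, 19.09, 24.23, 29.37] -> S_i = 8.81 + 5.14*i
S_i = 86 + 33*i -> [86, 119, 152, 185, 218]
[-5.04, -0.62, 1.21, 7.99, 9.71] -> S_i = Random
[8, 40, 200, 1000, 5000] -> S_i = 8*5^i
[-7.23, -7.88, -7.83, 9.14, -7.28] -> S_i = Random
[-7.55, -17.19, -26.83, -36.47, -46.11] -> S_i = -7.55 + -9.64*i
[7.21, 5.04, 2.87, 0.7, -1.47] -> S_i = 7.21 + -2.17*i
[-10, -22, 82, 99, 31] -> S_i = Random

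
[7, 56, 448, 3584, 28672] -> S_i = 7*8^i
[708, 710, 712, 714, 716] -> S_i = 708 + 2*i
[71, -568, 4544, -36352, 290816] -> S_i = 71*-8^i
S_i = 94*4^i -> [94, 376, 1504, 6016, 24064]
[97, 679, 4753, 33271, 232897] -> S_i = 97*7^i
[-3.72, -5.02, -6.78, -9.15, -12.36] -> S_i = -3.72*1.35^i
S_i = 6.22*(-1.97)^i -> [6.22, -12.25, 24.14, -47.55, 93.68]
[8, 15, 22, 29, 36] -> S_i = 8 + 7*i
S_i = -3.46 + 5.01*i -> [-3.46, 1.55, 6.56, 11.57, 16.58]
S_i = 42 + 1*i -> [42, 43, 44, 45, 46]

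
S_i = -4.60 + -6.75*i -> [-4.6, -11.35, -18.1, -24.85, -31.6]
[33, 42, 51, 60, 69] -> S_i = 33 + 9*i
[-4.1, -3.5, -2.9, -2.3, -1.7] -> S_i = -4.10 + 0.60*i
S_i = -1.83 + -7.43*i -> [-1.83, -9.26, -16.69, -24.12, -31.55]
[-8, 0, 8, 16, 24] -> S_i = -8 + 8*i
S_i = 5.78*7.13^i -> [5.78, 41.21, 293.84, 2095.06, 14937.78]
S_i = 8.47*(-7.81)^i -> [8.47, -66.15, 516.64, -4034.93, 31512.84]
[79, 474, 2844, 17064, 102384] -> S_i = 79*6^i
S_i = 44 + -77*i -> [44, -33, -110, -187, -264]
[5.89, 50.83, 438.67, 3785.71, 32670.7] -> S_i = 5.89*8.63^i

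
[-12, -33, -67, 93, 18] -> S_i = Random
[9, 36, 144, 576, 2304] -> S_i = 9*4^i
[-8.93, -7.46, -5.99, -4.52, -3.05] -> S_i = -8.93 + 1.47*i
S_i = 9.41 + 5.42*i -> [9.41, 14.83, 20.25, 25.67, 31.09]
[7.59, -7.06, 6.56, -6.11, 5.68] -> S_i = 7.59*(-0.93)^i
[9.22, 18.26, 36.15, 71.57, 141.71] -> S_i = 9.22*1.98^i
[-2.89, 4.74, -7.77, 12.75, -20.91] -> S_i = -2.89*(-1.64)^i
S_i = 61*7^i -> [61, 427, 2989, 20923, 146461]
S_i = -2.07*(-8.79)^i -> [-2.07, 18.2, -159.94, 1405.84, -12357.36]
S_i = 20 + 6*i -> [20, 26, 32, 38, 44]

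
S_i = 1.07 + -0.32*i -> [1.07, 0.75, 0.43, 0.11, -0.21]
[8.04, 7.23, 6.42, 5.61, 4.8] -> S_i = 8.04 + -0.81*i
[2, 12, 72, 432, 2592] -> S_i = 2*6^i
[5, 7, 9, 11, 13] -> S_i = 5 + 2*i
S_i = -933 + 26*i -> [-933, -907, -881, -855, -829]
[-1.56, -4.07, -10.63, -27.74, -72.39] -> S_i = -1.56*2.61^i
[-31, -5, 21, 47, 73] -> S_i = -31 + 26*i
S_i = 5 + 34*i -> [5, 39, 73, 107, 141]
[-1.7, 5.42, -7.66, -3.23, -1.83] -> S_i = Random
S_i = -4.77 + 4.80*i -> [-4.77, 0.03, 4.83, 9.63, 14.43]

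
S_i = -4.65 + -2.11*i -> [-4.65, -6.76, -8.87, -10.98, -13.09]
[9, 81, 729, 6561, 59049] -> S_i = 9*9^i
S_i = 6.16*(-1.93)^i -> [6.16, -11.89, 22.95, -44.28, 85.47]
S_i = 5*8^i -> [5, 40, 320, 2560, 20480]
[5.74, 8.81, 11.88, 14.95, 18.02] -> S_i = 5.74 + 3.07*i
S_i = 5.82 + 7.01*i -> [5.82, 12.83, 19.84, 26.85, 33.86]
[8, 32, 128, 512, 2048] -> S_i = 8*4^i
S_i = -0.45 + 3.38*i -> [-0.45, 2.93, 6.31, 9.69, 13.07]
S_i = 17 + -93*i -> [17, -76, -169, -262, -355]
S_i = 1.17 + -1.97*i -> [1.17, -0.8, -2.77, -4.74, -6.71]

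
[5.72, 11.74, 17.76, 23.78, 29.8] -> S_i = 5.72 + 6.02*i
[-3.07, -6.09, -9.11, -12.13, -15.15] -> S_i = -3.07 + -3.02*i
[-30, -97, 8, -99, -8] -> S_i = Random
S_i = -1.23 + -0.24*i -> [-1.23, -1.47, -1.71, -1.95, -2.19]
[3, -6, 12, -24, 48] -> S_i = 3*-2^i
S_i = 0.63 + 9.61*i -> [0.63, 10.24, 19.85, 29.46, 39.07]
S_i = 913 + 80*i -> [913, 993, 1073, 1153, 1233]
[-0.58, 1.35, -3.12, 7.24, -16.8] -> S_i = -0.58*(-2.32)^i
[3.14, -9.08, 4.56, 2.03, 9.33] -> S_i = Random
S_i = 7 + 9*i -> [7, 16, 25, 34, 43]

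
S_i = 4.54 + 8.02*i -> [4.54, 12.56, 20.58, 28.6, 36.62]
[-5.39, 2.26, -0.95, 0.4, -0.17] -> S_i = -5.39*(-0.42)^i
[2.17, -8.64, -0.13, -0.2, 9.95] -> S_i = Random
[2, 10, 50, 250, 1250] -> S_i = 2*5^i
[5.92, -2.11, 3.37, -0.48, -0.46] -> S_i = Random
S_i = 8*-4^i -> [8, -32, 128, -512, 2048]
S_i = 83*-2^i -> [83, -166, 332, -664, 1328]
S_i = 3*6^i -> [3, 18, 108, 648, 3888]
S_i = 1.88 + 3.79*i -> [1.88, 5.67, 9.46, 13.25, 17.04]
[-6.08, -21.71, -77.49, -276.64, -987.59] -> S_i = -6.08*3.57^i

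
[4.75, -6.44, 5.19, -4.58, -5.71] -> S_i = Random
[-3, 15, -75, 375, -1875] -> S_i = -3*-5^i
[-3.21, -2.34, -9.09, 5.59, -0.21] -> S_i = Random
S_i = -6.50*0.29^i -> [-6.5, -1.88, -0.55, -0.16, -0.05]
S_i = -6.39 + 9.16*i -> [-6.39, 2.77, 11.93, 21.09, 30.25]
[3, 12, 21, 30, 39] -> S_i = 3 + 9*i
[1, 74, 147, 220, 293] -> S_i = 1 + 73*i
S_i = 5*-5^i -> [5, -25, 125, -625, 3125]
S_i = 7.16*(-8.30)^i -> [7.16, -59.43, 493.25, -4093.99, 33980.16]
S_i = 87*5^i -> [87, 435, 2175, 10875, 54375]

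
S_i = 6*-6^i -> [6, -36, 216, -1296, 7776]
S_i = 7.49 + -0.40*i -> [7.49, 7.09, 6.69, 6.29, 5.89]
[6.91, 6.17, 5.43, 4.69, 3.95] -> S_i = 6.91 + -0.74*i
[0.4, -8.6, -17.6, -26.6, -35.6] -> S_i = 0.40 + -9.00*i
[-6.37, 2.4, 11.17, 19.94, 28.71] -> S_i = -6.37 + 8.77*i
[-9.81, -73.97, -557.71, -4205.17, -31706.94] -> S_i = -9.81*7.54^i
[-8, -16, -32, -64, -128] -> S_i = -8*2^i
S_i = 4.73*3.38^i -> [4.73, 15.99, 54.04, 182.65, 617.35]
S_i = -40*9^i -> [-40, -360, -3240, -29160, -262440]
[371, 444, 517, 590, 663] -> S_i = 371 + 73*i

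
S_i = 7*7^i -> [7, 49, 343, 2401, 16807]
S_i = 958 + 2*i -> [958, 960, 962, 964, 966]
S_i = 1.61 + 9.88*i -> [1.61, 11.49, 21.37, 31.25, 41.13]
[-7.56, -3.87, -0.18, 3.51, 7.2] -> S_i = -7.56 + 3.69*i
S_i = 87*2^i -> [87, 174, 348, 696, 1392]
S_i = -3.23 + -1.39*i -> [-3.23, -4.62, -6.01, -7.4, -8.79]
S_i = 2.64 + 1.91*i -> [2.64, 4.55, 6.46, 8.37, 10.28]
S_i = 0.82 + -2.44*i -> [0.82, -1.62, -4.06, -6.5, -8.94]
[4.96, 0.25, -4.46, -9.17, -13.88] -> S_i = 4.96 + -4.71*i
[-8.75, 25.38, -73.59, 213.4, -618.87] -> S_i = -8.75*(-2.90)^i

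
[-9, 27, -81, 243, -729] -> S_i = -9*-3^i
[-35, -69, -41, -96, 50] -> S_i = Random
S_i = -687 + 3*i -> [-687, -684, -681, -678, -675]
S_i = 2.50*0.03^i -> [2.5, 0.08, 0.0, 0.0, 0.0]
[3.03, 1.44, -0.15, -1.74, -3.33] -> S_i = 3.03 + -1.59*i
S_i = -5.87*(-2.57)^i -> [-5.87, 15.09, -38.77, 99.64, -256.08]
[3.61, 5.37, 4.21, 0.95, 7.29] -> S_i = Random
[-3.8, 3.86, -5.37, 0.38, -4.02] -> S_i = Random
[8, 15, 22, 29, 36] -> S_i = 8 + 7*i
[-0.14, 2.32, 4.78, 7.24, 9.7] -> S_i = -0.14 + 2.46*i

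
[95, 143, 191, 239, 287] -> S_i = 95 + 48*i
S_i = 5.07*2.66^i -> [5.07, 13.49, 35.87, 95.42, 253.83]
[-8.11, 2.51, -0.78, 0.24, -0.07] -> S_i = -8.11*(-0.31)^i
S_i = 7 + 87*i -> [7, 94, 181, 268, 355]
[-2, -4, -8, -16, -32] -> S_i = -2*2^i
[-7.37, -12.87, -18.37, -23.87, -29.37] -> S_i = -7.37 + -5.50*i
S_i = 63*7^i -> [63, 441, 3087, 21609, 151263]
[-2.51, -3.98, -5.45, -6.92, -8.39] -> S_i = -2.51 + -1.47*i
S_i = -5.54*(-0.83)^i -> [-5.54, 4.6, -3.82, 3.17, -2.63]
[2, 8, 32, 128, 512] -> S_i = 2*4^i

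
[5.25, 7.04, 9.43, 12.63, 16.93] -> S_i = 5.25*1.34^i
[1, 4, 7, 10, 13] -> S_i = 1 + 3*i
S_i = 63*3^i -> [63, 189, 567, 1701, 5103]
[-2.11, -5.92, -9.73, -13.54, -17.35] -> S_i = -2.11 + -3.81*i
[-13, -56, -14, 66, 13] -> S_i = Random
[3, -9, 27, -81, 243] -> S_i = 3*-3^i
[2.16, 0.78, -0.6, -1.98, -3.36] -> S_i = 2.16 + -1.38*i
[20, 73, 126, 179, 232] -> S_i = 20 + 53*i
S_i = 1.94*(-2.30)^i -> [1.94, -4.46, 10.26, -23.6, 54.29]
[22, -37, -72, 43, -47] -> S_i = Random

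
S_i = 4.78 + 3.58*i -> [4.78, 8.36, 11.94, 15.52, 19.1]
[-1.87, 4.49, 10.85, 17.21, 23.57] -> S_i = -1.87 + 6.36*i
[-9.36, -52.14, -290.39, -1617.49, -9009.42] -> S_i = -9.36*5.57^i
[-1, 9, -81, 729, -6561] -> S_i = -1*-9^i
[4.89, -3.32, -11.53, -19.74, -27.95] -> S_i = 4.89 + -8.21*i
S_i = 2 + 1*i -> [2, 3, 4, 5, 6]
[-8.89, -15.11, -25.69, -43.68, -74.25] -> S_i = -8.89*1.70^i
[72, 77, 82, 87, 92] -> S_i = 72 + 5*i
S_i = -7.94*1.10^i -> [-7.94, -8.73, -9.61, -10.57, -11.62]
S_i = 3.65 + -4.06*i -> [3.65, -0.41, -4.47, -8.53, -12.59]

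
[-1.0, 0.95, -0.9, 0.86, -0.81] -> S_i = -1.00*(-0.95)^i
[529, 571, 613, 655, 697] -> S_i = 529 + 42*i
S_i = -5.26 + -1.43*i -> [-5.26, -6.69, -8.12, -9.55, -10.98]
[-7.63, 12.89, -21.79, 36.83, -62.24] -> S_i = -7.63*(-1.69)^i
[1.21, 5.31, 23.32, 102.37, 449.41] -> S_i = 1.21*4.39^i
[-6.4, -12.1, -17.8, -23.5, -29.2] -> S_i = -6.40 + -5.70*i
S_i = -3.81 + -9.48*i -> [-3.81, -13.29, -22.77, -32.25, -41.73]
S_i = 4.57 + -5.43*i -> [4.57, -0.86, -6.29, -11.72, -17.15]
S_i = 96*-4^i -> [96, -384, 1536, -6144, 24576]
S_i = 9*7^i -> [9, 63, 441, 3087, 21609]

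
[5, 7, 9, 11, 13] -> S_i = 5 + 2*i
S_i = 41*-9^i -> [41, -369, 3321, -29889, 269001]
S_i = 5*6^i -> [5, 30, 180, 1080, 6480]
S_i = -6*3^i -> [-6, -18, -54, -162, -486]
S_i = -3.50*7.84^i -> [-3.5, -27.44, -215.13, -1686.62, -13223.07]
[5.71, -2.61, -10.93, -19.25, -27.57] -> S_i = 5.71 + -8.32*i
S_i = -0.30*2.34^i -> [-0.3, -0.7, -1.64, -3.84, -8.99]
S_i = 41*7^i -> [41, 287, 2009, 14063, 98441]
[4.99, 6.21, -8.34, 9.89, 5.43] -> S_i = Random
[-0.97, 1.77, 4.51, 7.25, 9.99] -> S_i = -0.97 + 2.74*i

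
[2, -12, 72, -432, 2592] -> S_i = 2*-6^i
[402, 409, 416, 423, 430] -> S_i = 402 + 7*i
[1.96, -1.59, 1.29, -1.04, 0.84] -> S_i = 1.96*(-0.81)^i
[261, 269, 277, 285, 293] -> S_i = 261 + 8*i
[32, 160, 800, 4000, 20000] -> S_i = 32*5^i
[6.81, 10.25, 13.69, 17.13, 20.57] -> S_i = 6.81 + 3.44*i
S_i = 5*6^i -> [5, 30, 180, 1080, 6480]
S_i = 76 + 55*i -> [76, 131, 186, 241, 296]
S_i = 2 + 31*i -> [2, 33, 64, 95, 126]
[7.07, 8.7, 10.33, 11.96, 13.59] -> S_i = 7.07 + 1.63*i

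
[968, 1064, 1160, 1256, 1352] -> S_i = 968 + 96*i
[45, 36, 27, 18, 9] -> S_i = 45 + -9*i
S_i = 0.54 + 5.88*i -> [0.54, 6.42, 12.3, 18.18, 24.06]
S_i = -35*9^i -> [-35, -315, -2835, -25515, -229635]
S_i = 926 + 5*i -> [926, 931, 936, 941, 946]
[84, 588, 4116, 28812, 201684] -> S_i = 84*7^i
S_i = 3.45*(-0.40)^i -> [3.45, -1.38, 0.55, -0.22, 0.09]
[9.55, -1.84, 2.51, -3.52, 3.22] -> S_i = Random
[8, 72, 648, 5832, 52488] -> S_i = 8*9^i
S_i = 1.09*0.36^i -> [1.09, 0.39, 0.14, 0.05, 0.02]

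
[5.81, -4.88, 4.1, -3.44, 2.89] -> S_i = 5.81*(-0.84)^i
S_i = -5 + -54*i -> [-5, -59, -113, -167, -221]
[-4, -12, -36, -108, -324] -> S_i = -4*3^i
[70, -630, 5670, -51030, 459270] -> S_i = 70*-9^i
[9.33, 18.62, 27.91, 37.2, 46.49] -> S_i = 9.33 + 9.29*i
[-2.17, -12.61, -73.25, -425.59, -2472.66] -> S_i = -2.17*5.81^i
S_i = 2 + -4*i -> [2, -2, -6, -10, -14]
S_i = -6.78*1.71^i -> [-6.78, -11.59, -19.83, -33.9, -57.97]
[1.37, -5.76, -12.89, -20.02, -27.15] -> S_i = 1.37 + -7.13*i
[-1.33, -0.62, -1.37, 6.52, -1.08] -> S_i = Random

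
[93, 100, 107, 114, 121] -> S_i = 93 + 7*i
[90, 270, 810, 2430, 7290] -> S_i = 90*3^i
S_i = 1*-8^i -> [1, -8, 64, -512, 4096]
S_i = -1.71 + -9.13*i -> [-1.71, -10.84, -19.97, -29.1, -38.23]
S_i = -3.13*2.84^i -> [-3.13, -8.89, -25.25, -71.7, -203.62]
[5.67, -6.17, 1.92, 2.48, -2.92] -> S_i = Random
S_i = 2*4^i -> [2, 8, 32, 128, 512]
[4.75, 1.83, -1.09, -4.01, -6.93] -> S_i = 4.75 + -2.92*i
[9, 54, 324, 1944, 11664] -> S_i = 9*6^i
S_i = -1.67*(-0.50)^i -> [-1.67, 0.84, -0.42, 0.21, -0.1]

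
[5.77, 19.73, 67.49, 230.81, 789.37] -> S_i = 5.77*3.42^i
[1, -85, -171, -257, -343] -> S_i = 1 + -86*i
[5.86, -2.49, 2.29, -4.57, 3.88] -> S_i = Random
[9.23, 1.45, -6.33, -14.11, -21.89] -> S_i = 9.23 + -7.78*i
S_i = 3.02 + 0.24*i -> [3.02, 3.26, 3.5, 3.74, 3.98]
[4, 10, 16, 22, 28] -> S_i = 4 + 6*i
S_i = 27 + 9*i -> [27, 36, 45, 54, 63]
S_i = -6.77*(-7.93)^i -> [-6.77, 53.69, -425.73, 3376.05, -26772.04]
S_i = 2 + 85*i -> [2, 87, 172, 257, 342]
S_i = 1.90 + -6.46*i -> [1.9, -4.56, -11.02, -17.48, -23.94]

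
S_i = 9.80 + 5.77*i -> [9.8, 15.57, 21.34, 27.11, 32.88]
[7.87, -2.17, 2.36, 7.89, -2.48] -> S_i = Random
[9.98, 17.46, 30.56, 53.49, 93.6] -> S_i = 9.98*1.75^i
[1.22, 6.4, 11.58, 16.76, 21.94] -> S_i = 1.22 + 5.18*i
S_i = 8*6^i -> [8, 48, 288, 1728, 10368]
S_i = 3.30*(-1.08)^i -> [3.3, -3.56, 3.85, -4.16, 4.49]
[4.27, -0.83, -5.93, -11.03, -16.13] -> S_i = 4.27 + -5.10*i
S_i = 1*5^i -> [1, 5, 25, 125, 625]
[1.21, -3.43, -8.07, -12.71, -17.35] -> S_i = 1.21 + -4.64*i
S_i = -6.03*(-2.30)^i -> [-6.03, 13.87, -31.9, 73.37, -168.74]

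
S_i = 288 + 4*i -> [288, 292, 296, 300, 304]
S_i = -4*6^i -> [-4, -24, -144, -864, -5184]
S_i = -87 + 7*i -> [-87, -80, -73, -66, -59]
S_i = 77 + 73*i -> [77, 150, 223, 296, 369]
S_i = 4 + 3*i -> [4, 7, 10, 13, 16]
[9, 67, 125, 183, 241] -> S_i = 9 + 58*i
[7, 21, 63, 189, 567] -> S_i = 7*3^i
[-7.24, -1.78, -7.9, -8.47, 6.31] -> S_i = Random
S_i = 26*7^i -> [26, 182, 1274, 8918, 62426]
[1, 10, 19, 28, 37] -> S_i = 1 + 9*i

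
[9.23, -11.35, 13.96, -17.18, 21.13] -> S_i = 9.23*(-1.23)^i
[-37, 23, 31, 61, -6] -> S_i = Random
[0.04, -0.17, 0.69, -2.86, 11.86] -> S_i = 0.04*(-4.15)^i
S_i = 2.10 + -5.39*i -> [2.1, -3.29, -8.68, -14.07, -19.46]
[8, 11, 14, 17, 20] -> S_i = 8 + 3*i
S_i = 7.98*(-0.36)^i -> [7.98, -2.87, 1.03, -0.37, 0.13]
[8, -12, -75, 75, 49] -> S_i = Random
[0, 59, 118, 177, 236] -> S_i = 0 + 59*i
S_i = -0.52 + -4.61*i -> [-0.52, -5.13, -9.74, -14.35, -18.96]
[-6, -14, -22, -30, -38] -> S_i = -6 + -8*i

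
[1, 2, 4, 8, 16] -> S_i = 1*2^i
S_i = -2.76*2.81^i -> [-2.76, -7.76, -21.79, -61.24, -172.08]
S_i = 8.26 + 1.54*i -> [8.26, 9.8, 11.34, 12.88, 14.42]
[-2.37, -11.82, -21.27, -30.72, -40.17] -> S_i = -2.37 + -9.45*i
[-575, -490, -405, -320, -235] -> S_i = -575 + 85*i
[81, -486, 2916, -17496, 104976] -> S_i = 81*-6^i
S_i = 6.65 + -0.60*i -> [6.65, 6.05, 5.45, 4.85, 4.25]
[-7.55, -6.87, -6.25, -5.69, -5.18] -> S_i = -7.55*0.91^i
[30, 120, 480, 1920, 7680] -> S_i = 30*4^i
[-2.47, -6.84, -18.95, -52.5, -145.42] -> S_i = -2.47*2.77^i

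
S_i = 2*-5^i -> [2, -10, 50, -250, 1250]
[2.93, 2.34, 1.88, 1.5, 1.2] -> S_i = 2.93*0.80^i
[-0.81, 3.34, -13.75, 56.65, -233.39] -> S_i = -0.81*(-4.12)^i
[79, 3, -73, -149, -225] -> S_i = 79 + -76*i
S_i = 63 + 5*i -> [63, 68, 73, 78, 83]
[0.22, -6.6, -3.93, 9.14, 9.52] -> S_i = Random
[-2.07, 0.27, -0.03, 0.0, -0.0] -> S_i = -2.07*(-0.13)^i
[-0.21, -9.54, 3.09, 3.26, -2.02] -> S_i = Random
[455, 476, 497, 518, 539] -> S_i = 455 + 21*i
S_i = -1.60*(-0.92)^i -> [-1.6, 1.47, -1.35, 1.25, -1.15]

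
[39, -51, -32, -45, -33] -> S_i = Random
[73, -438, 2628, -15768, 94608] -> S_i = 73*-6^i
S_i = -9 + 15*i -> [-9, 6, 21, 36, 51]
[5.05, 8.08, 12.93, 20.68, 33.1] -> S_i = 5.05*1.60^i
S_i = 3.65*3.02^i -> [3.65, 11.02, 33.29, 100.53, 303.61]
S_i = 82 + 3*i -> [82, 85, 88, 91, 94]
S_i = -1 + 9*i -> [-1, 8, 17, 26, 35]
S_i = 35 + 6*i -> [35, 41, 47, 53, 59]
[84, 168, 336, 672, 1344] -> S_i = 84*2^i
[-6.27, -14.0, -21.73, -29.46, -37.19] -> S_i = -6.27 + -7.73*i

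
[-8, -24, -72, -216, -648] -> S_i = -8*3^i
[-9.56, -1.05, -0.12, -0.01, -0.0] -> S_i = -9.56*0.11^i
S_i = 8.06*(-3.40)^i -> [8.06, -27.4, 93.17, -316.79, 1077.09]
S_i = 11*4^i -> [11, 44, 176, 704, 2816]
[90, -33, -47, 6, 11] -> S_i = Random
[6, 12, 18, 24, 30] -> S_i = 6 + 6*i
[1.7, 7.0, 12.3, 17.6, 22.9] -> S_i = 1.70 + 5.30*i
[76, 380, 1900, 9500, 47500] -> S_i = 76*5^i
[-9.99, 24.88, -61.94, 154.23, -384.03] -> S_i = -9.99*(-2.49)^i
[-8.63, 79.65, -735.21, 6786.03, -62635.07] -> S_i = -8.63*(-9.23)^i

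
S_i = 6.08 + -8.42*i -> [6.08, -2.34, -10.76, -19.18, -27.6]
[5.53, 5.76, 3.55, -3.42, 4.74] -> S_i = Random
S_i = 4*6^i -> [4, 24, 144, 864, 5184]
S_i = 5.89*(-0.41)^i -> [5.89, -2.41, 0.99, -0.41, 0.17]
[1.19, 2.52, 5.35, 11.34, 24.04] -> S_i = 1.19*2.12^i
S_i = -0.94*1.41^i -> [-0.94, -1.33, -1.87, -2.64, -3.72]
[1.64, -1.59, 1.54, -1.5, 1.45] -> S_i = 1.64*(-0.97)^i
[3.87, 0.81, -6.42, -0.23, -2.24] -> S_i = Random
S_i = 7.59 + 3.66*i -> [7.59, 11.25, 14.91, 18.57, 22.23]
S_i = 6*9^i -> [6, 54, 486, 4374, 39366]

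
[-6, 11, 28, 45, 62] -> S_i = -6 + 17*i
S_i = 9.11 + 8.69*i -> [9.11, 17.8, 26.49, 35.18, 43.87]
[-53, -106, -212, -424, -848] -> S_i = -53*2^i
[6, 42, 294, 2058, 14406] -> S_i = 6*7^i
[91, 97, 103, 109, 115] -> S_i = 91 + 6*i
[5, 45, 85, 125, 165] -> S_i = 5 + 40*i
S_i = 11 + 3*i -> [11, 14, 17, 20, 23]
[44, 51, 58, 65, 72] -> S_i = 44 + 7*i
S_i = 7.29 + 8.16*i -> [7.29, 15.45, 23.61, 31.77, 39.93]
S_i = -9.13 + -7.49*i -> [-9.13, -16.62, -24.11, -31.6, -39.09]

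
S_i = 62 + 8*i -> [62, 70, 78, 86, 94]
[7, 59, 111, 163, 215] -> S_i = 7 + 52*i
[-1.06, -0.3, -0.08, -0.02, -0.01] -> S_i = -1.06*0.28^i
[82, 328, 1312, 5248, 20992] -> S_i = 82*4^i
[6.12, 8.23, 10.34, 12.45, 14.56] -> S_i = 6.12 + 2.11*i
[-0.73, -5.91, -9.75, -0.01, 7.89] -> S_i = Random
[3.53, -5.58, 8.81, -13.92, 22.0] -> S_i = 3.53*(-1.58)^i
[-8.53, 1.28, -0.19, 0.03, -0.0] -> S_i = -8.53*(-0.15)^i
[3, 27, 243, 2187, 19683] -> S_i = 3*9^i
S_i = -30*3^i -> [-30, -90, -270, -810, -2430]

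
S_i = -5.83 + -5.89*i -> [-5.83, -11.72, -17.61, -23.5, -29.39]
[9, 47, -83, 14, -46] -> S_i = Random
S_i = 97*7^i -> [97, 679, 4753, 33271, 232897]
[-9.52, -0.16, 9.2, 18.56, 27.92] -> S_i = -9.52 + 9.36*i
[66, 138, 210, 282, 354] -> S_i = 66 + 72*i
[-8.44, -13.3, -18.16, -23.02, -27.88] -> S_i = -8.44 + -4.86*i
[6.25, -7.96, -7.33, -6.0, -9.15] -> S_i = Random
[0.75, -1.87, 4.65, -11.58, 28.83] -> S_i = 0.75*(-2.49)^i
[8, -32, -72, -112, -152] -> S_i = 8 + -40*i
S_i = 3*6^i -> [3, 18, 108, 648, 3888]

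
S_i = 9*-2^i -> [9, -18, 36, -72, 144]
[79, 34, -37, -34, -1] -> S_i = Random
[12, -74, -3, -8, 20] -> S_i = Random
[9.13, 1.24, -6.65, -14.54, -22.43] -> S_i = 9.13 + -7.89*i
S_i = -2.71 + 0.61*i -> [-2.71, -2.1, -1.49, -0.88, -0.27]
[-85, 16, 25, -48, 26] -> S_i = Random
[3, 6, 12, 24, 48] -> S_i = 3*2^i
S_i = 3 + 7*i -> [3, 10, 17, 24, 31]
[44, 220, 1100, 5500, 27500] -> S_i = 44*5^i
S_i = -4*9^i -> [-4, -36, -324, -2916, -26244]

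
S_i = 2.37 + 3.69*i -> [2.37, 6.06, 9.75, 13.44, 17.13]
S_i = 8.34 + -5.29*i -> [8.34, 3.05, -2.24, -7.53, -12.82]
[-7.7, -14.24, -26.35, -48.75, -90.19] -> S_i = -7.70*1.85^i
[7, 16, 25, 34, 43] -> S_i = 7 + 9*i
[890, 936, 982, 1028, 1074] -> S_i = 890 + 46*i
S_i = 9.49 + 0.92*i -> [9.49, 10.41, 11.33, 12.25, 13.17]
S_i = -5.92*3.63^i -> [-5.92, -21.49, -78.01, -283.17, -1027.89]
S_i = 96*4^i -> [96, 384, 1536, 6144, 24576]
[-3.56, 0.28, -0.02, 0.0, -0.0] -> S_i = -3.56*(-0.08)^i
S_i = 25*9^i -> [25, 225, 2025, 18225, 164025]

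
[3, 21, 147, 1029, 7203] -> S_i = 3*7^i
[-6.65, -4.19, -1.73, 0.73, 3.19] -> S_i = -6.65 + 2.46*i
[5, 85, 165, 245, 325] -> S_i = 5 + 80*i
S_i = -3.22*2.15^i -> [-3.22, -6.92, -14.88, -32.0, -68.8]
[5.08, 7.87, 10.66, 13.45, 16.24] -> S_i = 5.08 + 2.79*i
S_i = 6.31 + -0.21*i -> [6.31, 6.1, 5.89, 5.68, 5.47]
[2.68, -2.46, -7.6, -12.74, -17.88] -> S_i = 2.68 + -5.14*i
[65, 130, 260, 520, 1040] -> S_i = 65*2^i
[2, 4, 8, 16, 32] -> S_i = 2*2^i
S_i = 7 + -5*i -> [7, 2, -3, -8, -13]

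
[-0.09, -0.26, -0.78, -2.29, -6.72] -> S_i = -0.09*2.94^i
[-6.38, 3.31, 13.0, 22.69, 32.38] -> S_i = -6.38 + 9.69*i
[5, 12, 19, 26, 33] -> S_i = 5 + 7*i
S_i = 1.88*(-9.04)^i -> [1.88, -17.0, 153.64, -1388.87, 12555.43]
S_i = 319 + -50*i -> [319, 269, 219, 169, 119]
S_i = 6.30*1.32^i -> [6.3, 8.32, 10.98, 14.49, 19.13]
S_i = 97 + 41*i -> [97, 138, 179, 220, 261]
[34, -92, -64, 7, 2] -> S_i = Random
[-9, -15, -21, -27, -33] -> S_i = -9 + -6*i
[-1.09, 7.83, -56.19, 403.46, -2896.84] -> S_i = -1.09*(-7.18)^i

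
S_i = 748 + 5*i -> [748, 753, 758, 763, 768]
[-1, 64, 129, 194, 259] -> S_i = -1 + 65*i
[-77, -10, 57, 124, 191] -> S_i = -77 + 67*i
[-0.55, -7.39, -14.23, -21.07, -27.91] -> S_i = -0.55 + -6.84*i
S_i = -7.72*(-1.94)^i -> [-7.72, 14.98, -29.05, 56.37, -109.35]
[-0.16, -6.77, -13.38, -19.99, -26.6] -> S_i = -0.16 + -6.61*i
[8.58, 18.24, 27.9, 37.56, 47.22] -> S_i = 8.58 + 9.66*i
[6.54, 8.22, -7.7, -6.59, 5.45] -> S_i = Random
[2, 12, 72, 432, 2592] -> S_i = 2*6^i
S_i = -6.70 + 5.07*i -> [-6.7, -1.63, 3.44, 8.51, 13.58]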